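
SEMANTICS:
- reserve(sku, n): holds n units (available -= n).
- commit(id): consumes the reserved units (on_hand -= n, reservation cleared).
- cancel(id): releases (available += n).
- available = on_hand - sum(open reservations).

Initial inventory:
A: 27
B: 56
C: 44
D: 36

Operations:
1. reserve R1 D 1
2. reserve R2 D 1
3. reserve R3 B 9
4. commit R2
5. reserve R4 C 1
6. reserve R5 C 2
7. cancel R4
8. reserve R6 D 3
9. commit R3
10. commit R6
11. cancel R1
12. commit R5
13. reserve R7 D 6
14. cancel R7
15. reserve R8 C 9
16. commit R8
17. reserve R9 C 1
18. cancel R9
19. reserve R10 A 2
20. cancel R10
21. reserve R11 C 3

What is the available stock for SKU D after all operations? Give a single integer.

Answer: 32

Derivation:
Step 1: reserve R1 D 1 -> on_hand[A=27 B=56 C=44 D=36] avail[A=27 B=56 C=44 D=35] open={R1}
Step 2: reserve R2 D 1 -> on_hand[A=27 B=56 C=44 D=36] avail[A=27 B=56 C=44 D=34] open={R1,R2}
Step 3: reserve R3 B 9 -> on_hand[A=27 B=56 C=44 D=36] avail[A=27 B=47 C=44 D=34] open={R1,R2,R3}
Step 4: commit R2 -> on_hand[A=27 B=56 C=44 D=35] avail[A=27 B=47 C=44 D=34] open={R1,R3}
Step 5: reserve R4 C 1 -> on_hand[A=27 B=56 C=44 D=35] avail[A=27 B=47 C=43 D=34] open={R1,R3,R4}
Step 6: reserve R5 C 2 -> on_hand[A=27 B=56 C=44 D=35] avail[A=27 B=47 C=41 D=34] open={R1,R3,R4,R5}
Step 7: cancel R4 -> on_hand[A=27 B=56 C=44 D=35] avail[A=27 B=47 C=42 D=34] open={R1,R3,R5}
Step 8: reserve R6 D 3 -> on_hand[A=27 B=56 C=44 D=35] avail[A=27 B=47 C=42 D=31] open={R1,R3,R5,R6}
Step 9: commit R3 -> on_hand[A=27 B=47 C=44 D=35] avail[A=27 B=47 C=42 D=31] open={R1,R5,R6}
Step 10: commit R6 -> on_hand[A=27 B=47 C=44 D=32] avail[A=27 B=47 C=42 D=31] open={R1,R5}
Step 11: cancel R1 -> on_hand[A=27 B=47 C=44 D=32] avail[A=27 B=47 C=42 D=32] open={R5}
Step 12: commit R5 -> on_hand[A=27 B=47 C=42 D=32] avail[A=27 B=47 C=42 D=32] open={}
Step 13: reserve R7 D 6 -> on_hand[A=27 B=47 C=42 D=32] avail[A=27 B=47 C=42 D=26] open={R7}
Step 14: cancel R7 -> on_hand[A=27 B=47 C=42 D=32] avail[A=27 B=47 C=42 D=32] open={}
Step 15: reserve R8 C 9 -> on_hand[A=27 B=47 C=42 D=32] avail[A=27 B=47 C=33 D=32] open={R8}
Step 16: commit R8 -> on_hand[A=27 B=47 C=33 D=32] avail[A=27 B=47 C=33 D=32] open={}
Step 17: reserve R9 C 1 -> on_hand[A=27 B=47 C=33 D=32] avail[A=27 B=47 C=32 D=32] open={R9}
Step 18: cancel R9 -> on_hand[A=27 B=47 C=33 D=32] avail[A=27 B=47 C=33 D=32] open={}
Step 19: reserve R10 A 2 -> on_hand[A=27 B=47 C=33 D=32] avail[A=25 B=47 C=33 D=32] open={R10}
Step 20: cancel R10 -> on_hand[A=27 B=47 C=33 D=32] avail[A=27 B=47 C=33 D=32] open={}
Step 21: reserve R11 C 3 -> on_hand[A=27 B=47 C=33 D=32] avail[A=27 B=47 C=30 D=32] open={R11}
Final available[D] = 32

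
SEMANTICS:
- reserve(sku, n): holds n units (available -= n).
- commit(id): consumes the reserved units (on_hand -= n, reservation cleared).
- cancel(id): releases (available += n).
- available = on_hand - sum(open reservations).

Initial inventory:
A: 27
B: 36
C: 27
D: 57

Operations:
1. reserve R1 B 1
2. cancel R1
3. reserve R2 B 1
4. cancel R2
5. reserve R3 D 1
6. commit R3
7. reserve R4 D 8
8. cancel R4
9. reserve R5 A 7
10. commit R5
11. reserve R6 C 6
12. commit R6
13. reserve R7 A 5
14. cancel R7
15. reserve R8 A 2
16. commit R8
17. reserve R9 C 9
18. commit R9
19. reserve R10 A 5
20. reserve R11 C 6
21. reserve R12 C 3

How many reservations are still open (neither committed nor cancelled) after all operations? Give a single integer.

Step 1: reserve R1 B 1 -> on_hand[A=27 B=36 C=27 D=57] avail[A=27 B=35 C=27 D=57] open={R1}
Step 2: cancel R1 -> on_hand[A=27 B=36 C=27 D=57] avail[A=27 B=36 C=27 D=57] open={}
Step 3: reserve R2 B 1 -> on_hand[A=27 B=36 C=27 D=57] avail[A=27 B=35 C=27 D=57] open={R2}
Step 4: cancel R2 -> on_hand[A=27 B=36 C=27 D=57] avail[A=27 B=36 C=27 D=57] open={}
Step 5: reserve R3 D 1 -> on_hand[A=27 B=36 C=27 D=57] avail[A=27 B=36 C=27 D=56] open={R3}
Step 6: commit R3 -> on_hand[A=27 B=36 C=27 D=56] avail[A=27 B=36 C=27 D=56] open={}
Step 7: reserve R4 D 8 -> on_hand[A=27 B=36 C=27 D=56] avail[A=27 B=36 C=27 D=48] open={R4}
Step 8: cancel R4 -> on_hand[A=27 B=36 C=27 D=56] avail[A=27 B=36 C=27 D=56] open={}
Step 9: reserve R5 A 7 -> on_hand[A=27 B=36 C=27 D=56] avail[A=20 B=36 C=27 D=56] open={R5}
Step 10: commit R5 -> on_hand[A=20 B=36 C=27 D=56] avail[A=20 B=36 C=27 D=56] open={}
Step 11: reserve R6 C 6 -> on_hand[A=20 B=36 C=27 D=56] avail[A=20 B=36 C=21 D=56] open={R6}
Step 12: commit R6 -> on_hand[A=20 B=36 C=21 D=56] avail[A=20 B=36 C=21 D=56] open={}
Step 13: reserve R7 A 5 -> on_hand[A=20 B=36 C=21 D=56] avail[A=15 B=36 C=21 D=56] open={R7}
Step 14: cancel R7 -> on_hand[A=20 B=36 C=21 D=56] avail[A=20 B=36 C=21 D=56] open={}
Step 15: reserve R8 A 2 -> on_hand[A=20 B=36 C=21 D=56] avail[A=18 B=36 C=21 D=56] open={R8}
Step 16: commit R8 -> on_hand[A=18 B=36 C=21 D=56] avail[A=18 B=36 C=21 D=56] open={}
Step 17: reserve R9 C 9 -> on_hand[A=18 B=36 C=21 D=56] avail[A=18 B=36 C=12 D=56] open={R9}
Step 18: commit R9 -> on_hand[A=18 B=36 C=12 D=56] avail[A=18 B=36 C=12 D=56] open={}
Step 19: reserve R10 A 5 -> on_hand[A=18 B=36 C=12 D=56] avail[A=13 B=36 C=12 D=56] open={R10}
Step 20: reserve R11 C 6 -> on_hand[A=18 B=36 C=12 D=56] avail[A=13 B=36 C=6 D=56] open={R10,R11}
Step 21: reserve R12 C 3 -> on_hand[A=18 B=36 C=12 D=56] avail[A=13 B=36 C=3 D=56] open={R10,R11,R12}
Open reservations: ['R10', 'R11', 'R12'] -> 3

Answer: 3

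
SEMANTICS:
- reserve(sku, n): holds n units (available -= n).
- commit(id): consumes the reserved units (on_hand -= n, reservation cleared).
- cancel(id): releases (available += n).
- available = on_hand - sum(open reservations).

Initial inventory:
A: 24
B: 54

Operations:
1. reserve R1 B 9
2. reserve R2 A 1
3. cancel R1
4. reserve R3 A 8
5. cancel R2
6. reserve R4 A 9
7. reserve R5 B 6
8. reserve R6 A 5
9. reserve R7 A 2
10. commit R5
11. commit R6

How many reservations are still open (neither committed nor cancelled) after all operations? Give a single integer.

Step 1: reserve R1 B 9 -> on_hand[A=24 B=54] avail[A=24 B=45] open={R1}
Step 2: reserve R2 A 1 -> on_hand[A=24 B=54] avail[A=23 B=45] open={R1,R2}
Step 3: cancel R1 -> on_hand[A=24 B=54] avail[A=23 B=54] open={R2}
Step 4: reserve R3 A 8 -> on_hand[A=24 B=54] avail[A=15 B=54] open={R2,R3}
Step 5: cancel R2 -> on_hand[A=24 B=54] avail[A=16 B=54] open={R3}
Step 6: reserve R4 A 9 -> on_hand[A=24 B=54] avail[A=7 B=54] open={R3,R4}
Step 7: reserve R5 B 6 -> on_hand[A=24 B=54] avail[A=7 B=48] open={R3,R4,R5}
Step 8: reserve R6 A 5 -> on_hand[A=24 B=54] avail[A=2 B=48] open={R3,R4,R5,R6}
Step 9: reserve R7 A 2 -> on_hand[A=24 B=54] avail[A=0 B=48] open={R3,R4,R5,R6,R7}
Step 10: commit R5 -> on_hand[A=24 B=48] avail[A=0 B=48] open={R3,R4,R6,R7}
Step 11: commit R6 -> on_hand[A=19 B=48] avail[A=0 B=48] open={R3,R4,R7}
Open reservations: ['R3', 'R4', 'R7'] -> 3

Answer: 3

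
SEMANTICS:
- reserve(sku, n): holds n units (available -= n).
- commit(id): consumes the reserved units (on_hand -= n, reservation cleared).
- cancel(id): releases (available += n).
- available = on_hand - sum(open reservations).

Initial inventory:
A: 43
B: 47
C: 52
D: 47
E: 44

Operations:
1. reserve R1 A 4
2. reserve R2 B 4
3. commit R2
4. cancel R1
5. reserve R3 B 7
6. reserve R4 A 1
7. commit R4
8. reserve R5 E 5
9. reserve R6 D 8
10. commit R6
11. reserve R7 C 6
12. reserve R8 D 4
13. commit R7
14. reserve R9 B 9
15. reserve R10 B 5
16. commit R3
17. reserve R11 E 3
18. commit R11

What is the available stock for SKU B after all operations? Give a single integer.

Answer: 22

Derivation:
Step 1: reserve R1 A 4 -> on_hand[A=43 B=47 C=52 D=47 E=44] avail[A=39 B=47 C=52 D=47 E=44] open={R1}
Step 2: reserve R2 B 4 -> on_hand[A=43 B=47 C=52 D=47 E=44] avail[A=39 B=43 C=52 D=47 E=44] open={R1,R2}
Step 3: commit R2 -> on_hand[A=43 B=43 C=52 D=47 E=44] avail[A=39 B=43 C=52 D=47 E=44] open={R1}
Step 4: cancel R1 -> on_hand[A=43 B=43 C=52 D=47 E=44] avail[A=43 B=43 C=52 D=47 E=44] open={}
Step 5: reserve R3 B 7 -> on_hand[A=43 B=43 C=52 D=47 E=44] avail[A=43 B=36 C=52 D=47 E=44] open={R3}
Step 6: reserve R4 A 1 -> on_hand[A=43 B=43 C=52 D=47 E=44] avail[A=42 B=36 C=52 D=47 E=44] open={R3,R4}
Step 7: commit R4 -> on_hand[A=42 B=43 C=52 D=47 E=44] avail[A=42 B=36 C=52 D=47 E=44] open={R3}
Step 8: reserve R5 E 5 -> on_hand[A=42 B=43 C=52 D=47 E=44] avail[A=42 B=36 C=52 D=47 E=39] open={R3,R5}
Step 9: reserve R6 D 8 -> on_hand[A=42 B=43 C=52 D=47 E=44] avail[A=42 B=36 C=52 D=39 E=39] open={R3,R5,R6}
Step 10: commit R6 -> on_hand[A=42 B=43 C=52 D=39 E=44] avail[A=42 B=36 C=52 D=39 E=39] open={R3,R5}
Step 11: reserve R7 C 6 -> on_hand[A=42 B=43 C=52 D=39 E=44] avail[A=42 B=36 C=46 D=39 E=39] open={R3,R5,R7}
Step 12: reserve R8 D 4 -> on_hand[A=42 B=43 C=52 D=39 E=44] avail[A=42 B=36 C=46 D=35 E=39] open={R3,R5,R7,R8}
Step 13: commit R7 -> on_hand[A=42 B=43 C=46 D=39 E=44] avail[A=42 B=36 C=46 D=35 E=39] open={R3,R5,R8}
Step 14: reserve R9 B 9 -> on_hand[A=42 B=43 C=46 D=39 E=44] avail[A=42 B=27 C=46 D=35 E=39] open={R3,R5,R8,R9}
Step 15: reserve R10 B 5 -> on_hand[A=42 B=43 C=46 D=39 E=44] avail[A=42 B=22 C=46 D=35 E=39] open={R10,R3,R5,R8,R9}
Step 16: commit R3 -> on_hand[A=42 B=36 C=46 D=39 E=44] avail[A=42 B=22 C=46 D=35 E=39] open={R10,R5,R8,R9}
Step 17: reserve R11 E 3 -> on_hand[A=42 B=36 C=46 D=39 E=44] avail[A=42 B=22 C=46 D=35 E=36] open={R10,R11,R5,R8,R9}
Step 18: commit R11 -> on_hand[A=42 B=36 C=46 D=39 E=41] avail[A=42 B=22 C=46 D=35 E=36] open={R10,R5,R8,R9}
Final available[B] = 22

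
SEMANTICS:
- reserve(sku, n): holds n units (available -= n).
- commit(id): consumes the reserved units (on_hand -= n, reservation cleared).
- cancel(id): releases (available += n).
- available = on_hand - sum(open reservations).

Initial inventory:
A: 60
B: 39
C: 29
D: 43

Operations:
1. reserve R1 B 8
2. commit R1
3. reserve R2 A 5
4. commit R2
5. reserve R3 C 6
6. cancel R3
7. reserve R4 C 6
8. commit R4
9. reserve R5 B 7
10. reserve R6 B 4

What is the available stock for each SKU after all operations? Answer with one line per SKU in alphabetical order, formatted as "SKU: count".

Answer: A: 55
B: 20
C: 23
D: 43

Derivation:
Step 1: reserve R1 B 8 -> on_hand[A=60 B=39 C=29 D=43] avail[A=60 B=31 C=29 D=43] open={R1}
Step 2: commit R1 -> on_hand[A=60 B=31 C=29 D=43] avail[A=60 B=31 C=29 D=43] open={}
Step 3: reserve R2 A 5 -> on_hand[A=60 B=31 C=29 D=43] avail[A=55 B=31 C=29 D=43] open={R2}
Step 4: commit R2 -> on_hand[A=55 B=31 C=29 D=43] avail[A=55 B=31 C=29 D=43] open={}
Step 5: reserve R3 C 6 -> on_hand[A=55 B=31 C=29 D=43] avail[A=55 B=31 C=23 D=43] open={R3}
Step 6: cancel R3 -> on_hand[A=55 B=31 C=29 D=43] avail[A=55 B=31 C=29 D=43] open={}
Step 7: reserve R4 C 6 -> on_hand[A=55 B=31 C=29 D=43] avail[A=55 B=31 C=23 D=43] open={R4}
Step 8: commit R4 -> on_hand[A=55 B=31 C=23 D=43] avail[A=55 B=31 C=23 D=43] open={}
Step 9: reserve R5 B 7 -> on_hand[A=55 B=31 C=23 D=43] avail[A=55 B=24 C=23 D=43] open={R5}
Step 10: reserve R6 B 4 -> on_hand[A=55 B=31 C=23 D=43] avail[A=55 B=20 C=23 D=43] open={R5,R6}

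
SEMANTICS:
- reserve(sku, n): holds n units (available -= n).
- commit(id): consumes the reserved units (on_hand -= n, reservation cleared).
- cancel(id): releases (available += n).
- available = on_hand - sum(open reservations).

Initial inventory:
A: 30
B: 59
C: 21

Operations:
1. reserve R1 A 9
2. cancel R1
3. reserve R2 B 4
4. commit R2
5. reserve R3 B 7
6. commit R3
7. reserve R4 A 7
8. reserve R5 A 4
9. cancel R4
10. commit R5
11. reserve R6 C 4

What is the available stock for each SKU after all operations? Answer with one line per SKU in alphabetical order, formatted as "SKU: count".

Answer: A: 26
B: 48
C: 17

Derivation:
Step 1: reserve R1 A 9 -> on_hand[A=30 B=59 C=21] avail[A=21 B=59 C=21] open={R1}
Step 2: cancel R1 -> on_hand[A=30 B=59 C=21] avail[A=30 B=59 C=21] open={}
Step 3: reserve R2 B 4 -> on_hand[A=30 B=59 C=21] avail[A=30 B=55 C=21] open={R2}
Step 4: commit R2 -> on_hand[A=30 B=55 C=21] avail[A=30 B=55 C=21] open={}
Step 5: reserve R3 B 7 -> on_hand[A=30 B=55 C=21] avail[A=30 B=48 C=21] open={R3}
Step 6: commit R3 -> on_hand[A=30 B=48 C=21] avail[A=30 B=48 C=21] open={}
Step 7: reserve R4 A 7 -> on_hand[A=30 B=48 C=21] avail[A=23 B=48 C=21] open={R4}
Step 8: reserve R5 A 4 -> on_hand[A=30 B=48 C=21] avail[A=19 B=48 C=21] open={R4,R5}
Step 9: cancel R4 -> on_hand[A=30 B=48 C=21] avail[A=26 B=48 C=21] open={R5}
Step 10: commit R5 -> on_hand[A=26 B=48 C=21] avail[A=26 B=48 C=21] open={}
Step 11: reserve R6 C 4 -> on_hand[A=26 B=48 C=21] avail[A=26 B=48 C=17] open={R6}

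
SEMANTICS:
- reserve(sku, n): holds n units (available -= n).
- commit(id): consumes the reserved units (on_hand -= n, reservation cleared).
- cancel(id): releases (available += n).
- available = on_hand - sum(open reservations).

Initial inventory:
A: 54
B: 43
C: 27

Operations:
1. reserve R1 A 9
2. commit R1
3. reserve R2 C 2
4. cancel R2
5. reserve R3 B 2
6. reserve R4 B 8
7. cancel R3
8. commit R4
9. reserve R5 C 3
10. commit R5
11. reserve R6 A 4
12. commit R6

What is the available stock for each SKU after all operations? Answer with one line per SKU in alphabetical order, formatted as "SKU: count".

Step 1: reserve R1 A 9 -> on_hand[A=54 B=43 C=27] avail[A=45 B=43 C=27] open={R1}
Step 2: commit R1 -> on_hand[A=45 B=43 C=27] avail[A=45 B=43 C=27] open={}
Step 3: reserve R2 C 2 -> on_hand[A=45 B=43 C=27] avail[A=45 B=43 C=25] open={R2}
Step 4: cancel R2 -> on_hand[A=45 B=43 C=27] avail[A=45 B=43 C=27] open={}
Step 5: reserve R3 B 2 -> on_hand[A=45 B=43 C=27] avail[A=45 B=41 C=27] open={R3}
Step 6: reserve R4 B 8 -> on_hand[A=45 B=43 C=27] avail[A=45 B=33 C=27] open={R3,R4}
Step 7: cancel R3 -> on_hand[A=45 B=43 C=27] avail[A=45 B=35 C=27] open={R4}
Step 8: commit R4 -> on_hand[A=45 B=35 C=27] avail[A=45 B=35 C=27] open={}
Step 9: reserve R5 C 3 -> on_hand[A=45 B=35 C=27] avail[A=45 B=35 C=24] open={R5}
Step 10: commit R5 -> on_hand[A=45 B=35 C=24] avail[A=45 B=35 C=24] open={}
Step 11: reserve R6 A 4 -> on_hand[A=45 B=35 C=24] avail[A=41 B=35 C=24] open={R6}
Step 12: commit R6 -> on_hand[A=41 B=35 C=24] avail[A=41 B=35 C=24] open={}

Answer: A: 41
B: 35
C: 24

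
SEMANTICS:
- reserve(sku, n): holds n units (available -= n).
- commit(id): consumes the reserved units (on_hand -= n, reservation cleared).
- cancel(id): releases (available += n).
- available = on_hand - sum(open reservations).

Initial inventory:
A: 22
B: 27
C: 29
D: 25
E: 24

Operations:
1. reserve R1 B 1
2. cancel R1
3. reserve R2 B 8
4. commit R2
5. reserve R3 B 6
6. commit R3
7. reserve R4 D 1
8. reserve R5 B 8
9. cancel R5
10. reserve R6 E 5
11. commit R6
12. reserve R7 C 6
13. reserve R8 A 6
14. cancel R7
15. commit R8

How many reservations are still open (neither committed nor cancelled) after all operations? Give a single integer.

Answer: 1

Derivation:
Step 1: reserve R1 B 1 -> on_hand[A=22 B=27 C=29 D=25 E=24] avail[A=22 B=26 C=29 D=25 E=24] open={R1}
Step 2: cancel R1 -> on_hand[A=22 B=27 C=29 D=25 E=24] avail[A=22 B=27 C=29 D=25 E=24] open={}
Step 3: reserve R2 B 8 -> on_hand[A=22 B=27 C=29 D=25 E=24] avail[A=22 B=19 C=29 D=25 E=24] open={R2}
Step 4: commit R2 -> on_hand[A=22 B=19 C=29 D=25 E=24] avail[A=22 B=19 C=29 D=25 E=24] open={}
Step 5: reserve R3 B 6 -> on_hand[A=22 B=19 C=29 D=25 E=24] avail[A=22 B=13 C=29 D=25 E=24] open={R3}
Step 6: commit R3 -> on_hand[A=22 B=13 C=29 D=25 E=24] avail[A=22 B=13 C=29 D=25 E=24] open={}
Step 7: reserve R4 D 1 -> on_hand[A=22 B=13 C=29 D=25 E=24] avail[A=22 B=13 C=29 D=24 E=24] open={R4}
Step 8: reserve R5 B 8 -> on_hand[A=22 B=13 C=29 D=25 E=24] avail[A=22 B=5 C=29 D=24 E=24] open={R4,R5}
Step 9: cancel R5 -> on_hand[A=22 B=13 C=29 D=25 E=24] avail[A=22 B=13 C=29 D=24 E=24] open={R4}
Step 10: reserve R6 E 5 -> on_hand[A=22 B=13 C=29 D=25 E=24] avail[A=22 B=13 C=29 D=24 E=19] open={R4,R6}
Step 11: commit R6 -> on_hand[A=22 B=13 C=29 D=25 E=19] avail[A=22 B=13 C=29 D=24 E=19] open={R4}
Step 12: reserve R7 C 6 -> on_hand[A=22 B=13 C=29 D=25 E=19] avail[A=22 B=13 C=23 D=24 E=19] open={R4,R7}
Step 13: reserve R8 A 6 -> on_hand[A=22 B=13 C=29 D=25 E=19] avail[A=16 B=13 C=23 D=24 E=19] open={R4,R7,R8}
Step 14: cancel R7 -> on_hand[A=22 B=13 C=29 D=25 E=19] avail[A=16 B=13 C=29 D=24 E=19] open={R4,R8}
Step 15: commit R8 -> on_hand[A=16 B=13 C=29 D=25 E=19] avail[A=16 B=13 C=29 D=24 E=19] open={R4}
Open reservations: ['R4'] -> 1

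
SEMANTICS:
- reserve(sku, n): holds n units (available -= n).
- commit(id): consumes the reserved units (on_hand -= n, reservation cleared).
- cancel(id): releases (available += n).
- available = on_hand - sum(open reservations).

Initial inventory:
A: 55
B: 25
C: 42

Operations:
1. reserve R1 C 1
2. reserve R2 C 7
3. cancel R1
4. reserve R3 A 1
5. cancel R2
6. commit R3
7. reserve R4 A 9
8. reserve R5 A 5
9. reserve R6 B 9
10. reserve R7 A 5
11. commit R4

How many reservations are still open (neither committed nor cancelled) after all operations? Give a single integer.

Answer: 3

Derivation:
Step 1: reserve R1 C 1 -> on_hand[A=55 B=25 C=42] avail[A=55 B=25 C=41] open={R1}
Step 2: reserve R2 C 7 -> on_hand[A=55 B=25 C=42] avail[A=55 B=25 C=34] open={R1,R2}
Step 3: cancel R1 -> on_hand[A=55 B=25 C=42] avail[A=55 B=25 C=35] open={R2}
Step 4: reserve R3 A 1 -> on_hand[A=55 B=25 C=42] avail[A=54 B=25 C=35] open={R2,R3}
Step 5: cancel R2 -> on_hand[A=55 B=25 C=42] avail[A=54 B=25 C=42] open={R3}
Step 6: commit R3 -> on_hand[A=54 B=25 C=42] avail[A=54 B=25 C=42] open={}
Step 7: reserve R4 A 9 -> on_hand[A=54 B=25 C=42] avail[A=45 B=25 C=42] open={R4}
Step 8: reserve R5 A 5 -> on_hand[A=54 B=25 C=42] avail[A=40 B=25 C=42] open={R4,R5}
Step 9: reserve R6 B 9 -> on_hand[A=54 B=25 C=42] avail[A=40 B=16 C=42] open={R4,R5,R6}
Step 10: reserve R7 A 5 -> on_hand[A=54 B=25 C=42] avail[A=35 B=16 C=42] open={R4,R5,R6,R7}
Step 11: commit R4 -> on_hand[A=45 B=25 C=42] avail[A=35 B=16 C=42] open={R5,R6,R7}
Open reservations: ['R5', 'R6', 'R7'] -> 3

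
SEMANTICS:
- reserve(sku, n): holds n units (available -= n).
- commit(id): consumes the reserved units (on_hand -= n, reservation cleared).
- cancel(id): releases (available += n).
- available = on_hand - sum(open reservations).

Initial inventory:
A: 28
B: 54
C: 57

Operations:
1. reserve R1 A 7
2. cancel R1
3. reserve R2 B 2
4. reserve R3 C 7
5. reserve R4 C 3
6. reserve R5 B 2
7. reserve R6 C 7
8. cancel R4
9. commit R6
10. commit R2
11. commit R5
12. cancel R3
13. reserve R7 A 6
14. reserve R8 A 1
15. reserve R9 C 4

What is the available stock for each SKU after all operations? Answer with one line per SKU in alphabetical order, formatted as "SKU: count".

Step 1: reserve R1 A 7 -> on_hand[A=28 B=54 C=57] avail[A=21 B=54 C=57] open={R1}
Step 2: cancel R1 -> on_hand[A=28 B=54 C=57] avail[A=28 B=54 C=57] open={}
Step 3: reserve R2 B 2 -> on_hand[A=28 B=54 C=57] avail[A=28 B=52 C=57] open={R2}
Step 4: reserve R3 C 7 -> on_hand[A=28 B=54 C=57] avail[A=28 B=52 C=50] open={R2,R3}
Step 5: reserve R4 C 3 -> on_hand[A=28 B=54 C=57] avail[A=28 B=52 C=47] open={R2,R3,R4}
Step 6: reserve R5 B 2 -> on_hand[A=28 B=54 C=57] avail[A=28 B=50 C=47] open={R2,R3,R4,R5}
Step 7: reserve R6 C 7 -> on_hand[A=28 B=54 C=57] avail[A=28 B=50 C=40] open={R2,R3,R4,R5,R6}
Step 8: cancel R4 -> on_hand[A=28 B=54 C=57] avail[A=28 B=50 C=43] open={R2,R3,R5,R6}
Step 9: commit R6 -> on_hand[A=28 B=54 C=50] avail[A=28 B=50 C=43] open={R2,R3,R5}
Step 10: commit R2 -> on_hand[A=28 B=52 C=50] avail[A=28 B=50 C=43] open={R3,R5}
Step 11: commit R5 -> on_hand[A=28 B=50 C=50] avail[A=28 B=50 C=43] open={R3}
Step 12: cancel R3 -> on_hand[A=28 B=50 C=50] avail[A=28 B=50 C=50] open={}
Step 13: reserve R7 A 6 -> on_hand[A=28 B=50 C=50] avail[A=22 B=50 C=50] open={R7}
Step 14: reserve R8 A 1 -> on_hand[A=28 B=50 C=50] avail[A=21 B=50 C=50] open={R7,R8}
Step 15: reserve R9 C 4 -> on_hand[A=28 B=50 C=50] avail[A=21 B=50 C=46] open={R7,R8,R9}

Answer: A: 21
B: 50
C: 46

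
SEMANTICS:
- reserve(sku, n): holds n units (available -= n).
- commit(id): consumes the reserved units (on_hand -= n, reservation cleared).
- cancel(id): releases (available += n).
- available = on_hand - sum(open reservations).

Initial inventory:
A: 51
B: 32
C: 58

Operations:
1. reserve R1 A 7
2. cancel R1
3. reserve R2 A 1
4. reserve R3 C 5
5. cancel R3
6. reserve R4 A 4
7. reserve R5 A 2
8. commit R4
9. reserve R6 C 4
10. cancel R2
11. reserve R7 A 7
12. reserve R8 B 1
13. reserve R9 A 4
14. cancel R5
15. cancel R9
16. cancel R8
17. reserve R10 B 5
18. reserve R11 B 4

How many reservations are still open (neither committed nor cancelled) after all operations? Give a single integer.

Step 1: reserve R1 A 7 -> on_hand[A=51 B=32 C=58] avail[A=44 B=32 C=58] open={R1}
Step 2: cancel R1 -> on_hand[A=51 B=32 C=58] avail[A=51 B=32 C=58] open={}
Step 3: reserve R2 A 1 -> on_hand[A=51 B=32 C=58] avail[A=50 B=32 C=58] open={R2}
Step 4: reserve R3 C 5 -> on_hand[A=51 B=32 C=58] avail[A=50 B=32 C=53] open={R2,R3}
Step 5: cancel R3 -> on_hand[A=51 B=32 C=58] avail[A=50 B=32 C=58] open={R2}
Step 6: reserve R4 A 4 -> on_hand[A=51 B=32 C=58] avail[A=46 B=32 C=58] open={R2,R4}
Step 7: reserve R5 A 2 -> on_hand[A=51 B=32 C=58] avail[A=44 B=32 C=58] open={R2,R4,R5}
Step 8: commit R4 -> on_hand[A=47 B=32 C=58] avail[A=44 B=32 C=58] open={R2,R5}
Step 9: reserve R6 C 4 -> on_hand[A=47 B=32 C=58] avail[A=44 B=32 C=54] open={R2,R5,R6}
Step 10: cancel R2 -> on_hand[A=47 B=32 C=58] avail[A=45 B=32 C=54] open={R5,R6}
Step 11: reserve R7 A 7 -> on_hand[A=47 B=32 C=58] avail[A=38 B=32 C=54] open={R5,R6,R7}
Step 12: reserve R8 B 1 -> on_hand[A=47 B=32 C=58] avail[A=38 B=31 C=54] open={R5,R6,R7,R8}
Step 13: reserve R9 A 4 -> on_hand[A=47 B=32 C=58] avail[A=34 B=31 C=54] open={R5,R6,R7,R8,R9}
Step 14: cancel R5 -> on_hand[A=47 B=32 C=58] avail[A=36 B=31 C=54] open={R6,R7,R8,R9}
Step 15: cancel R9 -> on_hand[A=47 B=32 C=58] avail[A=40 B=31 C=54] open={R6,R7,R8}
Step 16: cancel R8 -> on_hand[A=47 B=32 C=58] avail[A=40 B=32 C=54] open={R6,R7}
Step 17: reserve R10 B 5 -> on_hand[A=47 B=32 C=58] avail[A=40 B=27 C=54] open={R10,R6,R7}
Step 18: reserve R11 B 4 -> on_hand[A=47 B=32 C=58] avail[A=40 B=23 C=54] open={R10,R11,R6,R7}
Open reservations: ['R10', 'R11', 'R6', 'R7'] -> 4

Answer: 4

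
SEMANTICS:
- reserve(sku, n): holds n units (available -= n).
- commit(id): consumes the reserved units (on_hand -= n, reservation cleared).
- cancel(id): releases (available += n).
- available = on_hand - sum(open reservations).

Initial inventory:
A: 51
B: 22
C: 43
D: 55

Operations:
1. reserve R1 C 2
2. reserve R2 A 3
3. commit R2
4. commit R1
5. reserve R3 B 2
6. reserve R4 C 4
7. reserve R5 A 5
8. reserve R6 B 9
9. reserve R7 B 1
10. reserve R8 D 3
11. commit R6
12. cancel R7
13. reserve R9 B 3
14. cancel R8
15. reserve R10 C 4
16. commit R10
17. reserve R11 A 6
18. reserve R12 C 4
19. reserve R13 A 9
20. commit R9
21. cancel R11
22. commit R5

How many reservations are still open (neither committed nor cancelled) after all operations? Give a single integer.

Step 1: reserve R1 C 2 -> on_hand[A=51 B=22 C=43 D=55] avail[A=51 B=22 C=41 D=55] open={R1}
Step 2: reserve R2 A 3 -> on_hand[A=51 B=22 C=43 D=55] avail[A=48 B=22 C=41 D=55] open={R1,R2}
Step 3: commit R2 -> on_hand[A=48 B=22 C=43 D=55] avail[A=48 B=22 C=41 D=55] open={R1}
Step 4: commit R1 -> on_hand[A=48 B=22 C=41 D=55] avail[A=48 B=22 C=41 D=55] open={}
Step 5: reserve R3 B 2 -> on_hand[A=48 B=22 C=41 D=55] avail[A=48 B=20 C=41 D=55] open={R3}
Step 6: reserve R4 C 4 -> on_hand[A=48 B=22 C=41 D=55] avail[A=48 B=20 C=37 D=55] open={R3,R4}
Step 7: reserve R5 A 5 -> on_hand[A=48 B=22 C=41 D=55] avail[A=43 B=20 C=37 D=55] open={R3,R4,R5}
Step 8: reserve R6 B 9 -> on_hand[A=48 B=22 C=41 D=55] avail[A=43 B=11 C=37 D=55] open={R3,R4,R5,R6}
Step 9: reserve R7 B 1 -> on_hand[A=48 B=22 C=41 D=55] avail[A=43 B=10 C=37 D=55] open={R3,R4,R5,R6,R7}
Step 10: reserve R8 D 3 -> on_hand[A=48 B=22 C=41 D=55] avail[A=43 B=10 C=37 D=52] open={R3,R4,R5,R6,R7,R8}
Step 11: commit R6 -> on_hand[A=48 B=13 C=41 D=55] avail[A=43 B=10 C=37 D=52] open={R3,R4,R5,R7,R8}
Step 12: cancel R7 -> on_hand[A=48 B=13 C=41 D=55] avail[A=43 B=11 C=37 D=52] open={R3,R4,R5,R8}
Step 13: reserve R9 B 3 -> on_hand[A=48 B=13 C=41 D=55] avail[A=43 B=8 C=37 D=52] open={R3,R4,R5,R8,R9}
Step 14: cancel R8 -> on_hand[A=48 B=13 C=41 D=55] avail[A=43 B=8 C=37 D=55] open={R3,R4,R5,R9}
Step 15: reserve R10 C 4 -> on_hand[A=48 B=13 C=41 D=55] avail[A=43 B=8 C=33 D=55] open={R10,R3,R4,R5,R9}
Step 16: commit R10 -> on_hand[A=48 B=13 C=37 D=55] avail[A=43 B=8 C=33 D=55] open={R3,R4,R5,R9}
Step 17: reserve R11 A 6 -> on_hand[A=48 B=13 C=37 D=55] avail[A=37 B=8 C=33 D=55] open={R11,R3,R4,R5,R9}
Step 18: reserve R12 C 4 -> on_hand[A=48 B=13 C=37 D=55] avail[A=37 B=8 C=29 D=55] open={R11,R12,R3,R4,R5,R9}
Step 19: reserve R13 A 9 -> on_hand[A=48 B=13 C=37 D=55] avail[A=28 B=8 C=29 D=55] open={R11,R12,R13,R3,R4,R5,R9}
Step 20: commit R9 -> on_hand[A=48 B=10 C=37 D=55] avail[A=28 B=8 C=29 D=55] open={R11,R12,R13,R3,R4,R5}
Step 21: cancel R11 -> on_hand[A=48 B=10 C=37 D=55] avail[A=34 B=8 C=29 D=55] open={R12,R13,R3,R4,R5}
Step 22: commit R5 -> on_hand[A=43 B=10 C=37 D=55] avail[A=34 B=8 C=29 D=55] open={R12,R13,R3,R4}
Open reservations: ['R12', 'R13', 'R3', 'R4'] -> 4

Answer: 4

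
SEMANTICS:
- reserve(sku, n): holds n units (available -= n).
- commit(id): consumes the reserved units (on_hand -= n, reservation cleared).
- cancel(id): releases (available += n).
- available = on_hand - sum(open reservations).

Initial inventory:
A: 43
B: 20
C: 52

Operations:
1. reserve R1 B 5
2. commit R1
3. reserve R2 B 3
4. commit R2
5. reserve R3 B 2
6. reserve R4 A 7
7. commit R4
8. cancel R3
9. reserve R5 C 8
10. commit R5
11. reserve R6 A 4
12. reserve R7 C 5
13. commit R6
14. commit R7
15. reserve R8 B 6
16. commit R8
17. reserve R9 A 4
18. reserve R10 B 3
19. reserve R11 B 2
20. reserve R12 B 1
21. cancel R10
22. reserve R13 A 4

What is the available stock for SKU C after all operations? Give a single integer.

Answer: 39

Derivation:
Step 1: reserve R1 B 5 -> on_hand[A=43 B=20 C=52] avail[A=43 B=15 C=52] open={R1}
Step 2: commit R1 -> on_hand[A=43 B=15 C=52] avail[A=43 B=15 C=52] open={}
Step 3: reserve R2 B 3 -> on_hand[A=43 B=15 C=52] avail[A=43 B=12 C=52] open={R2}
Step 4: commit R2 -> on_hand[A=43 B=12 C=52] avail[A=43 B=12 C=52] open={}
Step 5: reserve R3 B 2 -> on_hand[A=43 B=12 C=52] avail[A=43 B=10 C=52] open={R3}
Step 6: reserve R4 A 7 -> on_hand[A=43 B=12 C=52] avail[A=36 B=10 C=52] open={R3,R4}
Step 7: commit R4 -> on_hand[A=36 B=12 C=52] avail[A=36 B=10 C=52] open={R3}
Step 8: cancel R3 -> on_hand[A=36 B=12 C=52] avail[A=36 B=12 C=52] open={}
Step 9: reserve R5 C 8 -> on_hand[A=36 B=12 C=52] avail[A=36 B=12 C=44] open={R5}
Step 10: commit R5 -> on_hand[A=36 B=12 C=44] avail[A=36 B=12 C=44] open={}
Step 11: reserve R6 A 4 -> on_hand[A=36 B=12 C=44] avail[A=32 B=12 C=44] open={R6}
Step 12: reserve R7 C 5 -> on_hand[A=36 B=12 C=44] avail[A=32 B=12 C=39] open={R6,R7}
Step 13: commit R6 -> on_hand[A=32 B=12 C=44] avail[A=32 B=12 C=39] open={R7}
Step 14: commit R7 -> on_hand[A=32 B=12 C=39] avail[A=32 B=12 C=39] open={}
Step 15: reserve R8 B 6 -> on_hand[A=32 B=12 C=39] avail[A=32 B=6 C=39] open={R8}
Step 16: commit R8 -> on_hand[A=32 B=6 C=39] avail[A=32 B=6 C=39] open={}
Step 17: reserve R9 A 4 -> on_hand[A=32 B=6 C=39] avail[A=28 B=6 C=39] open={R9}
Step 18: reserve R10 B 3 -> on_hand[A=32 B=6 C=39] avail[A=28 B=3 C=39] open={R10,R9}
Step 19: reserve R11 B 2 -> on_hand[A=32 B=6 C=39] avail[A=28 B=1 C=39] open={R10,R11,R9}
Step 20: reserve R12 B 1 -> on_hand[A=32 B=6 C=39] avail[A=28 B=0 C=39] open={R10,R11,R12,R9}
Step 21: cancel R10 -> on_hand[A=32 B=6 C=39] avail[A=28 B=3 C=39] open={R11,R12,R9}
Step 22: reserve R13 A 4 -> on_hand[A=32 B=6 C=39] avail[A=24 B=3 C=39] open={R11,R12,R13,R9}
Final available[C] = 39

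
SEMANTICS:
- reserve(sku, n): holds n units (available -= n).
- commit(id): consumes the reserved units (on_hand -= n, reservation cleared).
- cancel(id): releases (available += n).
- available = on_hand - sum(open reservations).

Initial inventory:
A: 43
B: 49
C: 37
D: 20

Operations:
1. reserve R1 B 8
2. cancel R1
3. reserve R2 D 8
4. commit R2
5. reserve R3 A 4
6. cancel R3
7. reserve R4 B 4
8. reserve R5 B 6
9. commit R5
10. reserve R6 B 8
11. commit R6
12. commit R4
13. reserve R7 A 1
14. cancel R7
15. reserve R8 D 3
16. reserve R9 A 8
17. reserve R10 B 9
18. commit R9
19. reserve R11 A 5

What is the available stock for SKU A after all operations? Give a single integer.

Step 1: reserve R1 B 8 -> on_hand[A=43 B=49 C=37 D=20] avail[A=43 B=41 C=37 D=20] open={R1}
Step 2: cancel R1 -> on_hand[A=43 B=49 C=37 D=20] avail[A=43 B=49 C=37 D=20] open={}
Step 3: reserve R2 D 8 -> on_hand[A=43 B=49 C=37 D=20] avail[A=43 B=49 C=37 D=12] open={R2}
Step 4: commit R2 -> on_hand[A=43 B=49 C=37 D=12] avail[A=43 B=49 C=37 D=12] open={}
Step 5: reserve R3 A 4 -> on_hand[A=43 B=49 C=37 D=12] avail[A=39 B=49 C=37 D=12] open={R3}
Step 6: cancel R3 -> on_hand[A=43 B=49 C=37 D=12] avail[A=43 B=49 C=37 D=12] open={}
Step 7: reserve R4 B 4 -> on_hand[A=43 B=49 C=37 D=12] avail[A=43 B=45 C=37 D=12] open={R4}
Step 8: reserve R5 B 6 -> on_hand[A=43 B=49 C=37 D=12] avail[A=43 B=39 C=37 D=12] open={R4,R5}
Step 9: commit R5 -> on_hand[A=43 B=43 C=37 D=12] avail[A=43 B=39 C=37 D=12] open={R4}
Step 10: reserve R6 B 8 -> on_hand[A=43 B=43 C=37 D=12] avail[A=43 B=31 C=37 D=12] open={R4,R6}
Step 11: commit R6 -> on_hand[A=43 B=35 C=37 D=12] avail[A=43 B=31 C=37 D=12] open={R4}
Step 12: commit R4 -> on_hand[A=43 B=31 C=37 D=12] avail[A=43 B=31 C=37 D=12] open={}
Step 13: reserve R7 A 1 -> on_hand[A=43 B=31 C=37 D=12] avail[A=42 B=31 C=37 D=12] open={R7}
Step 14: cancel R7 -> on_hand[A=43 B=31 C=37 D=12] avail[A=43 B=31 C=37 D=12] open={}
Step 15: reserve R8 D 3 -> on_hand[A=43 B=31 C=37 D=12] avail[A=43 B=31 C=37 D=9] open={R8}
Step 16: reserve R9 A 8 -> on_hand[A=43 B=31 C=37 D=12] avail[A=35 B=31 C=37 D=9] open={R8,R9}
Step 17: reserve R10 B 9 -> on_hand[A=43 B=31 C=37 D=12] avail[A=35 B=22 C=37 D=9] open={R10,R8,R9}
Step 18: commit R9 -> on_hand[A=35 B=31 C=37 D=12] avail[A=35 B=22 C=37 D=9] open={R10,R8}
Step 19: reserve R11 A 5 -> on_hand[A=35 B=31 C=37 D=12] avail[A=30 B=22 C=37 D=9] open={R10,R11,R8}
Final available[A] = 30

Answer: 30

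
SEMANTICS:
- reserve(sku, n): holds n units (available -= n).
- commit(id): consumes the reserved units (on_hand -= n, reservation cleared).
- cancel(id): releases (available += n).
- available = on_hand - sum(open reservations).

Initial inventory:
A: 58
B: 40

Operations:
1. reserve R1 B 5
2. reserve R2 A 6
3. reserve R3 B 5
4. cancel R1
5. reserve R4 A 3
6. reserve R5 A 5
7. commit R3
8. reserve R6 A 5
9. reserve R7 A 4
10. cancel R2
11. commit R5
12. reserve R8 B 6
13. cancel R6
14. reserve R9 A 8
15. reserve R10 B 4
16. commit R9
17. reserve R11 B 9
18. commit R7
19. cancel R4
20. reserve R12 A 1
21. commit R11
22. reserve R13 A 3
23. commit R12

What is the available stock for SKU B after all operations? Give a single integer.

Answer: 16

Derivation:
Step 1: reserve R1 B 5 -> on_hand[A=58 B=40] avail[A=58 B=35] open={R1}
Step 2: reserve R2 A 6 -> on_hand[A=58 B=40] avail[A=52 B=35] open={R1,R2}
Step 3: reserve R3 B 5 -> on_hand[A=58 B=40] avail[A=52 B=30] open={R1,R2,R3}
Step 4: cancel R1 -> on_hand[A=58 B=40] avail[A=52 B=35] open={R2,R3}
Step 5: reserve R4 A 3 -> on_hand[A=58 B=40] avail[A=49 B=35] open={R2,R3,R4}
Step 6: reserve R5 A 5 -> on_hand[A=58 B=40] avail[A=44 B=35] open={R2,R3,R4,R5}
Step 7: commit R3 -> on_hand[A=58 B=35] avail[A=44 B=35] open={R2,R4,R5}
Step 8: reserve R6 A 5 -> on_hand[A=58 B=35] avail[A=39 B=35] open={R2,R4,R5,R6}
Step 9: reserve R7 A 4 -> on_hand[A=58 B=35] avail[A=35 B=35] open={R2,R4,R5,R6,R7}
Step 10: cancel R2 -> on_hand[A=58 B=35] avail[A=41 B=35] open={R4,R5,R6,R7}
Step 11: commit R5 -> on_hand[A=53 B=35] avail[A=41 B=35] open={R4,R6,R7}
Step 12: reserve R8 B 6 -> on_hand[A=53 B=35] avail[A=41 B=29] open={R4,R6,R7,R8}
Step 13: cancel R6 -> on_hand[A=53 B=35] avail[A=46 B=29] open={R4,R7,R8}
Step 14: reserve R9 A 8 -> on_hand[A=53 B=35] avail[A=38 B=29] open={R4,R7,R8,R9}
Step 15: reserve R10 B 4 -> on_hand[A=53 B=35] avail[A=38 B=25] open={R10,R4,R7,R8,R9}
Step 16: commit R9 -> on_hand[A=45 B=35] avail[A=38 B=25] open={R10,R4,R7,R8}
Step 17: reserve R11 B 9 -> on_hand[A=45 B=35] avail[A=38 B=16] open={R10,R11,R4,R7,R8}
Step 18: commit R7 -> on_hand[A=41 B=35] avail[A=38 B=16] open={R10,R11,R4,R8}
Step 19: cancel R4 -> on_hand[A=41 B=35] avail[A=41 B=16] open={R10,R11,R8}
Step 20: reserve R12 A 1 -> on_hand[A=41 B=35] avail[A=40 B=16] open={R10,R11,R12,R8}
Step 21: commit R11 -> on_hand[A=41 B=26] avail[A=40 B=16] open={R10,R12,R8}
Step 22: reserve R13 A 3 -> on_hand[A=41 B=26] avail[A=37 B=16] open={R10,R12,R13,R8}
Step 23: commit R12 -> on_hand[A=40 B=26] avail[A=37 B=16] open={R10,R13,R8}
Final available[B] = 16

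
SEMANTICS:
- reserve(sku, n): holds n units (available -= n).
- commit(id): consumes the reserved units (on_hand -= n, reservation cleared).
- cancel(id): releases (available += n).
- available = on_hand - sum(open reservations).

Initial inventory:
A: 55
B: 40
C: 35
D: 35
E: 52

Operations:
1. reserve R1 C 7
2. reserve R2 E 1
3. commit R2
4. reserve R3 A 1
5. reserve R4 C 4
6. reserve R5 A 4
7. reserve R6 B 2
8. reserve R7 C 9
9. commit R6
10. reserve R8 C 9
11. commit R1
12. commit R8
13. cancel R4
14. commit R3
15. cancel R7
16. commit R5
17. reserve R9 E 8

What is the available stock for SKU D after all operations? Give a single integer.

Answer: 35

Derivation:
Step 1: reserve R1 C 7 -> on_hand[A=55 B=40 C=35 D=35 E=52] avail[A=55 B=40 C=28 D=35 E=52] open={R1}
Step 2: reserve R2 E 1 -> on_hand[A=55 B=40 C=35 D=35 E=52] avail[A=55 B=40 C=28 D=35 E=51] open={R1,R2}
Step 3: commit R2 -> on_hand[A=55 B=40 C=35 D=35 E=51] avail[A=55 B=40 C=28 D=35 E=51] open={R1}
Step 4: reserve R3 A 1 -> on_hand[A=55 B=40 C=35 D=35 E=51] avail[A=54 B=40 C=28 D=35 E=51] open={R1,R3}
Step 5: reserve R4 C 4 -> on_hand[A=55 B=40 C=35 D=35 E=51] avail[A=54 B=40 C=24 D=35 E=51] open={R1,R3,R4}
Step 6: reserve R5 A 4 -> on_hand[A=55 B=40 C=35 D=35 E=51] avail[A=50 B=40 C=24 D=35 E=51] open={R1,R3,R4,R5}
Step 7: reserve R6 B 2 -> on_hand[A=55 B=40 C=35 D=35 E=51] avail[A=50 B=38 C=24 D=35 E=51] open={R1,R3,R4,R5,R6}
Step 8: reserve R7 C 9 -> on_hand[A=55 B=40 C=35 D=35 E=51] avail[A=50 B=38 C=15 D=35 E=51] open={R1,R3,R4,R5,R6,R7}
Step 9: commit R6 -> on_hand[A=55 B=38 C=35 D=35 E=51] avail[A=50 B=38 C=15 D=35 E=51] open={R1,R3,R4,R5,R7}
Step 10: reserve R8 C 9 -> on_hand[A=55 B=38 C=35 D=35 E=51] avail[A=50 B=38 C=6 D=35 E=51] open={R1,R3,R4,R5,R7,R8}
Step 11: commit R1 -> on_hand[A=55 B=38 C=28 D=35 E=51] avail[A=50 B=38 C=6 D=35 E=51] open={R3,R4,R5,R7,R8}
Step 12: commit R8 -> on_hand[A=55 B=38 C=19 D=35 E=51] avail[A=50 B=38 C=6 D=35 E=51] open={R3,R4,R5,R7}
Step 13: cancel R4 -> on_hand[A=55 B=38 C=19 D=35 E=51] avail[A=50 B=38 C=10 D=35 E=51] open={R3,R5,R7}
Step 14: commit R3 -> on_hand[A=54 B=38 C=19 D=35 E=51] avail[A=50 B=38 C=10 D=35 E=51] open={R5,R7}
Step 15: cancel R7 -> on_hand[A=54 B=38 C=19 D=35 E=51] avail[A=50 B=38 C=19 D=35 E=51] open={R5}
Step 16: commit R5 -> on_hand[A=50 B=38 C=19 D=35 E=51] avail[A=50 B=38 C=19 D=35 E=51] open={}
Step 17: reserve R9 E 8 -> on_hand[A=50 B=38 C=19 D=35 E=51] avail[A=50 B=38 C=19 D=35 E=43] open={R9}
Final available[D] = 35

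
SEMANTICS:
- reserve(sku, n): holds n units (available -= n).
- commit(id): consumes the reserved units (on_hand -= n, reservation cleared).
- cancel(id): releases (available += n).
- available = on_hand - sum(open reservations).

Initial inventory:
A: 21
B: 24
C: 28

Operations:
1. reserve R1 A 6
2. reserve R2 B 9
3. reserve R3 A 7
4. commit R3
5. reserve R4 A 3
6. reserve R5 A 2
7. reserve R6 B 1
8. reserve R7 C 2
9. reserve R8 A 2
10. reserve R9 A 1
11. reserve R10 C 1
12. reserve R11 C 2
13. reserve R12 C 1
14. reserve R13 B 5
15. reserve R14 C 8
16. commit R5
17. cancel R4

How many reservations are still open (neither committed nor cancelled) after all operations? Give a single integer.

Step 1: reserve R1 A 6 -> on_hand[A=21 B=24 C=28] avail[A=15 B=24 C=28] open={R1}
Step 2: reserve R2 B 9 -> on_hand[A=21 B=24 C=28] avail[A=15 B=15 C=28] open={R1,R2}
Step 3: reserve R3 A 7 -> on_hand[A=21 B=24 C=28] avail[A=8 B=15 C=28] open={R1,R2,R3}
Step 4: commit R3 -> on_hand[A=14 B=24 C=28] avail[A=8 B=15 C=28] open={R1,R2}
Step 5: reserve R4 A 3 -> on_hand[A=14 B=24 C=28] avail[A=5 B=15 C=28] open={R1,R2,R4}
Step 6: reserve R5 A 2 -> on_hand[A=14 B=24 C=28] avail[A=3 B=15 C=28] open={R1,R2,R4,R5}
Step 7: reserve R6 B 1 -> on_hand[A=14 B=24 C=28] avail[A=3 B=14 C=28] open={R1,R2,R4,R5,R6}
Step 8: reserve R7 C 2 -> on_hand[A=14 B=24 C=28] avail[A=3 B=14 C=26] open={R1,R2,R4,R5,R6,R7}
Step 9: reserve R8 A 2 -> on_hand[A=14 B=24 C=28] avail[A=1 B=14 C=26] open={R1,R2,R4,R5,R6,R7,R8}
Step 10: reserve R9 A 1 -> on_hand[A=14 B=24 C=28] avail[A=0 B=14 C=26] open={R1,R2,R4,R5,R6,R7,R8,R9}
Step 11: reserve R10 C 1 -> on_hand[A=14 B=24 C=28] avail[A=0 B=14 C=25] open={R1,R10,R2,R4,R5,R6,R7,R8,R9}
Step 12: reserve R11 C 2 -> on_hand[A=14 B=24 C=28] avail[A=0 B=14 C=23] open={R1,R10,R11,R2,R4,R5,R6,R7,R8,R9}
Step 13: reserve R12 C 1 -> on_hand[A=14 B=24 C=28] avail[A=0 B=14 C=22] open={R1,R10,R11,R12,R2,R4,R5,R6,R7,R8,R9}
Step 14: reserve R13 B 5 -> on_hand[A=14 B=24 C=28] avail[A=0 B=9 C=22] open={R1,R10,R11,R12,R13,R2,R4,R5,R6,R7,R8,R9}
Step 15: reserve R14 C 8 -> on_hand[A=14 B=24 C=28] avail[A=0 B=9 C=14] open={R1,R10,R11,R12,R13,R14,R2,R4,R5,R6,R7,R8,R9}
Step 16: commit R5 -> on_hand[A=12 B=24 C=28] avail[A=0 B=9 C=14] open={R1,R10,R11,R12,R13,R14,R2,R4,R6,R7,R8,R9}
Step 17: cancel R4 -> on_hand[A=12 B=24 C=28] avail[A=3 B=9 C=14] open={R1,R10,R11,R12,R13,R14,R2,R6,R7,R8,R9}
Open reservations: ['R1', 'R10', 'R11', 'R12', 'R13', 'R14', 'R2', 'R6', 'R7', 'R8', 'R9'] -> 11

Answer: 11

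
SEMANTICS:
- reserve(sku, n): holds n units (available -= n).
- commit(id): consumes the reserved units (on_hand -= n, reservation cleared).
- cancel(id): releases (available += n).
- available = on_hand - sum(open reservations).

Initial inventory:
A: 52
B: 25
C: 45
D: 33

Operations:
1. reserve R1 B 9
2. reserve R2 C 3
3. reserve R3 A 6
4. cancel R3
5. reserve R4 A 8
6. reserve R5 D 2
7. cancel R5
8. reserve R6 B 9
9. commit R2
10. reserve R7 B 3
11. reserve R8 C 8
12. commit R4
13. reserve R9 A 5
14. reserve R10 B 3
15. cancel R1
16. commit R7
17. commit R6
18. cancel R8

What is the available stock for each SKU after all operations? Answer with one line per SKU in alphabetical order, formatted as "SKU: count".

Step 1: reserve R1 B 9 -> on_hand[A=52 B=25 C=45 D=33] avail[A=52 B=16 C=45 D=33] open={R1}
Step 2: reserve R2 C 3 -> on_hand[A=52 B=25 C=45 D=33] avail[A=52 B=16 C=42 D=33] open={R1,R2}
Step 3: reserve R3 A 6 -> on_hand[A=52 B=25 C=45 D=33] avail[A=46 B=16 C=42 D=33] open={R1,R2,R3}
Step 4: cancel R3 -> on_hand[A=52 B=25 C=45 D=33] avail[A=52 B=16 C=42 D=33] open={R1,R2}
Step 5: reserve R4 A 8 -> on_hand[A=52 B=25 C=45 D=33] avail[A=44 B=16 C=42 D=33] open={R1,R2,R4}
Step 6: reserve R5 D 2 -> on_hand[A=52 B=25 C=45 D=33] avail[A=44 B=16 C=42 D=31] open={R1,R2,R4,R5}
Step 7: cancel R5 -> on_hand[A=52 B=25 C=45 D=33] avail[A=44 B=16 C=42 D=33] open={R1,R2,R4}
Step 8: reserve R6 B 9 -> on_hand[A=52 B=25 C=45 D=33] avail[A=44 B=7 C=42 D=33] open={R1,R2,R4,R6}
Step 9: commit R2 -> on_hand[A=52 B=25 C=42 D=33] avail[A=44 B=7 C=42 D=33] open={R1,R4,R6}
Step 10: reserve R7 B 3 -> on_hand[A=52 B=25 C=42 D=33] avail[A=44 B=4 C=42 D=33] open={R1,R4,R6,R7}
Step 11: reserve R8 C 8 -> on_hand[A=52 B=25 C=42 D=33] avail[A=44 B=4 C=34 D=33] open={R1,R4,R6,R7,R8}
Step 12: commit R4 -> on_hand[A=44 B=25 C=42 D=33] avail[A=44 B=4 C=34 D=33] open={R1,R6,R7,R8}
Step 13: reserve R9 A 5 -> on_hand[A=44 B=25 C=42 D=33] avail[A=39 B=4 C=34 D=33] open={R1,R6,R7,R8,R9}
Step 14: reserve R10 B 3 -> on_hand[A=44 B=25 C=42 D=33] avail[A=39 B=1 C=34 D=33] open={R1,R10,R6,R7,R8,R9}
Step 15: cancel R1 -> on_hand[A=44 B=25 C=42 D=33] avail[A=39 B=10 C=34 D=33] open={R10,R6,R7,R8,R9}
Step 16: commit R7 -> on_hand[A=44 B=22 C=42 D=33] avail[A=39 B=10 C=34 D=33] open={R10,R6,R8,R9}
Step 17: commit R6 -> on_hand[A=44 B=13 C=42 D=33] avail[A=39 B=10 C=34 D=33] open={R10,R8,R9}
Step 18: cancel R8 -> on_hand[A=44 B=13 C=42 D=33] avail[A=39 B=10 C=42 D=33] open={R10,R9}

Answer: A: 39
B: 10
C: 42
D: 33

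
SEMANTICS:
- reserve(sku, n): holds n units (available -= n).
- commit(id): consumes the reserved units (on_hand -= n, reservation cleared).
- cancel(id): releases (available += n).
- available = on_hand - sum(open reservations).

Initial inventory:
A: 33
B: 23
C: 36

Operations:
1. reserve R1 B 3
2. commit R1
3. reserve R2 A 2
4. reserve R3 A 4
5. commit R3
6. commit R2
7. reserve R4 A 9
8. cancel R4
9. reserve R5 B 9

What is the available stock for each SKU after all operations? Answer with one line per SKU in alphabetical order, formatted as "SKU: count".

Step 1: reserve R1 B 3 -> on_hand[A=33 B=23 C=36] avail[A=33 B=20 C=36] open={R1}
Step 2: commit R1 -> on_hand[A=33 B=20 C=36] avail[A=33 B=20 C=36] open={}
Step 3: reserve R2 A 2 -> on_hand[A=33 B=20 C=36] avail[A=31 B=20 C=36] open={R2}
Step 4: reserve R3 A 4 -> on_hand[A=33 B=20 C=36] avail[A=27 B=20 C=36] open={R2,R3}
Step 5: commit R3 -> on_hand[A=29 B=20 C=36] avail[A=27 B=20 C=36] open={R2}
Step 6: commit R2 -> on_hand[A=27 B=20 C=36] avail[A=27 B=20 C=36] open={}
Step 7: reserve R4 A 9 -> on_hand[A=27 B=20 C=36] avail[A=18 B=20 C=36] open={R4}
Step 8: cancel R4 -> on_hand[A=27 B=20 C=36] avail[A=27 B=20 C=36] open={}
Step 9: reserve R5 B 9 -> on_hand[A=27 B=20 C=36] avail[A=27 B=11 C=36] open={R5}

Answer: A: 27
B: 11
C: 36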